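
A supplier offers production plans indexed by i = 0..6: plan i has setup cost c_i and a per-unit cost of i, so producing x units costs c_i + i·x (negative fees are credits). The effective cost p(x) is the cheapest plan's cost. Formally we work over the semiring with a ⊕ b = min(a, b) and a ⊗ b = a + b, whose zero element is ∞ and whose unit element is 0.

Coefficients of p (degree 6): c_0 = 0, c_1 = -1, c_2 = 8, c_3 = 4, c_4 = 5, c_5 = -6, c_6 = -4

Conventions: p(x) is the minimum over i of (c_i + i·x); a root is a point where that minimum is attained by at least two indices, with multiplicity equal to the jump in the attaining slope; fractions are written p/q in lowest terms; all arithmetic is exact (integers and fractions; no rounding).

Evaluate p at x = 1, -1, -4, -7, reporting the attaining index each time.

p(1) = min(0+0·1=0, -1+1·1=0, 8+2·1=10, 4+3·1=7, 5+4·1=9, -6+5·1=-1, -4+6·1=2) = -1 (attained by i=5)
p(-1) = min(0+0·(-1)=0, -1+1·(-1)=-2, 8+2·(-1)=6, 4+3·(-1)=1, 5+4·(-1)=1, -6+5·(-1)=-11, -4+6·(-1)=-10) = -11 (attained by i=5)
p(-4) = min(0+0·(-4)=0, -1+1·(-4)=-5, 8+2·(-4)=0, 4+3·(-4)=-8, 5+4·(-4)=-11, -6+5·(-4)=-26, -4+6·(-4)=-28) = -28 (attained by i=6)
p(-7) = min(0+0·(-7)=0, -1+1·(-7)=-8, 8+2·(-7)=-6, 4+3·(-7)=-17, 5+4·(-7)=-23, -6+5·(-7)=-41, -4+6·(-7)=-46) = -46 (attained by i=6)
Answer: p(1) = -1; p(-1) = -11; p(-4) = -28; p(-7) = -46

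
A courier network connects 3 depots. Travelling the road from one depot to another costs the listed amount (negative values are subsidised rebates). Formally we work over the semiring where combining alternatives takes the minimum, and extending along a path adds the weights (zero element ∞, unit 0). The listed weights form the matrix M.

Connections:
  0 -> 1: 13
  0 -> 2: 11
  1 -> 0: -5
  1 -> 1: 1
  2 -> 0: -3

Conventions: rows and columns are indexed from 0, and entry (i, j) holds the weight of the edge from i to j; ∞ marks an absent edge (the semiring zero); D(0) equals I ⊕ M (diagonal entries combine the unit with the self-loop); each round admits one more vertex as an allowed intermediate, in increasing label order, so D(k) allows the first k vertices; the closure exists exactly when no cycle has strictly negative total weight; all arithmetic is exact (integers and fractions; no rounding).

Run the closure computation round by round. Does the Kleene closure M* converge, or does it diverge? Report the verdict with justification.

D(0):
  [0, 13, 11]
  [-5, 0, ∞]
  [-3, ∞, 0]
D(1):
  [0, 13, 11]
  [-5, 0, 6]
  [-3, 10, 0]
D(2):
  [0, 13, 11]
  [-5, 0, 6]
  [-3, 10, 0]
D(3):
  [0, 13, 11]
  [-5, 0, 6]
  [-3, 10, 0]
Key observation: every diagonal entry stays at the unit through all rounds, so no improving cycle exists.
Answer: CONVERGES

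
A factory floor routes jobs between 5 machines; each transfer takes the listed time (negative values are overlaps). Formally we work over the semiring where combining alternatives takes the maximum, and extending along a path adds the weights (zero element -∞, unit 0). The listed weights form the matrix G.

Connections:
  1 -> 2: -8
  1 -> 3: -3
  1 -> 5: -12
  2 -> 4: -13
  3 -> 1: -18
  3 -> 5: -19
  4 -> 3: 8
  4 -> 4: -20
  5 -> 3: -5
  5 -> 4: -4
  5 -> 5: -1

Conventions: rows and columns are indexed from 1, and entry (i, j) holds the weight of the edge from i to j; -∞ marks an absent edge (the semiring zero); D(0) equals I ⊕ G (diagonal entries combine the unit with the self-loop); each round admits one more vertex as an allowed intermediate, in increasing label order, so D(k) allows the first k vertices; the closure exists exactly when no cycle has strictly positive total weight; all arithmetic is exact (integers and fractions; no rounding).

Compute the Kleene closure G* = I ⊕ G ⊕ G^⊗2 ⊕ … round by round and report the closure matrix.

D(0):
  [0, -8, -3, -∞, -12]
  [-∞, 0, -∞, -13, -∞]
  [-18, -∞, 0, -∞, -19]
  [-∞, -∞, 8, 0, -∞]
  [-∞, -∞, -5, -4, 0]
D(1):
  [0, -8, -3, -∞, -12]
  [-∞, 0, -∞, -13, -∞]
  [-18, -26, 0, -∞, -19]
  [-∞, -∞, 8, 0, -∞]
  [-∞, -∞, -5, -4, 0]
D(2):
  [0, -8, -3, -21, -12]
  [-∞, 0, -∞, -13, -∞]
  [-18, -26, 0, -39, -19]
  [-∞, -∞, 8, 0, -∞]
  [-∞, -∞, -5, -4, 0]
D(3):
  [0, -8, -3, -21, -12]
  [-∞, 0, -∞, -13, -∞]
  [-18, -26, 0, -39, -19]
  [-10, -18, 8, 0, -11]
  [-23, -31, -5, -4, 0]
D(4):
  [0, -8, -3, -21, -12]
  [-23, 0, -5, -13, -24]
  [-18, -26, 0, -39, -19]
  [-10, -18, 8, 0, -11]
  [-14, -22, 4, -4, 0]
D(5):
  [0, -8, -3, -16, -12]
  [-23, 0, -5, -13, -24]
  [-18, -26, 0, -23, -19]
  [-10, -18, 8, 0, -11]
  [-14, -22, 4, -4, 0]
Answer: G* = [[0, -8, -3, -16, -12], [-23, 0, -5, -13, -24], [-18, -26, 0, -23, -19], [-10, -18, 8, 0, -11], [-14, -22, 4, -4, 0]]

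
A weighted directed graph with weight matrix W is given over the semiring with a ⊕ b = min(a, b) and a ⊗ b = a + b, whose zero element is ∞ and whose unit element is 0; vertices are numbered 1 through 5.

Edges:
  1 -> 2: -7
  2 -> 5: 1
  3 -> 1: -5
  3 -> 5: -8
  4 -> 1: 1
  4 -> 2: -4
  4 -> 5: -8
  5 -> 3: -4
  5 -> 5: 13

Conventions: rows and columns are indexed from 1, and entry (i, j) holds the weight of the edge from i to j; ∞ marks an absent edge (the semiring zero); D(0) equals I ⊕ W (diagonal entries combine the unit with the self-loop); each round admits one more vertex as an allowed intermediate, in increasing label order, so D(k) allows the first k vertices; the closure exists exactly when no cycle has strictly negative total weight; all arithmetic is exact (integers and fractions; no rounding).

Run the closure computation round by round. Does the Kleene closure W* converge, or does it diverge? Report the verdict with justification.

D(0):
  [0, -7, ∞, ∞, ∞]
  [∞, 0, ∞, ∞, 1]
  [-5, ∞, 0, ∞, -8]
  [1, -4, ∞, 0, -8]
  [∞, ∞, -4, ∞, 0]
D(1):
  [0, -7, ∞, ∞, ∞]
  [∞, 0, ∞, ∞, 1]
  [-5, -12, 0, ∞, -8]
  [1, -6, ∞, 0, -8]
  [∞, ∞, -4, ∞, 0]
D(2):
  [0, -7, ∞, ∞, -6]
  [∞, 0, ∞, ∞, 1]
  [-5, -12, 0, ∞, -11]
  [1, -6, ∞, 0, -8]
  [∞, ∞, -4, ∞, 0]
Detection: at round 3, diagonal entry (5, 5) turns strictly negative.
Key observation: the cycle 5->3->1->2->5 has total weight (-4) + (-5) + (-7) + 1, which is strictly negative.
Answer: DIVERGES — negative cycle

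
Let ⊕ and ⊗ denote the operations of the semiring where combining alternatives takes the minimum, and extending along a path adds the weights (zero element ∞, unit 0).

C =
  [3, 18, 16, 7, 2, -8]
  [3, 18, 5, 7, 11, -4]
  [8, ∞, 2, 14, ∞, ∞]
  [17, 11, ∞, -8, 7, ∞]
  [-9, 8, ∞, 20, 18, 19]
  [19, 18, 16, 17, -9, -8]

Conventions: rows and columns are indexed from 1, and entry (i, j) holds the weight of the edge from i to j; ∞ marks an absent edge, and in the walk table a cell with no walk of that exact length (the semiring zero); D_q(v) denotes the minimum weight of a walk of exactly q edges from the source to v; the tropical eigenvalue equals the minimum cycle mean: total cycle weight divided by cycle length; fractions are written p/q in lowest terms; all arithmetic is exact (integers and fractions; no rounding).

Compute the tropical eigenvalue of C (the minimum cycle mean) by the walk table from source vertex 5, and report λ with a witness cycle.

q=0: [∞, ∞, ∞, ∞, 0, ∞]
q=1: [-9, 8, ∞, 20, 18, 19]
q=2: [-6, 9, 7, -2, -7, -17]
q=3: [-16, 1, -1, -10, -26, -25]
q=4: [-35, -18, -9, -18, -34, -33]
q=5: [-43, -26, -19, -28, -42, -43]
q=6: [-51, -34, -27, -36, -52, -51]
Optimal cycle mean attained by: cycle 1->6->5->1, total (-8) + (-9) + (-9), length 3.
Answer: λ = -26/3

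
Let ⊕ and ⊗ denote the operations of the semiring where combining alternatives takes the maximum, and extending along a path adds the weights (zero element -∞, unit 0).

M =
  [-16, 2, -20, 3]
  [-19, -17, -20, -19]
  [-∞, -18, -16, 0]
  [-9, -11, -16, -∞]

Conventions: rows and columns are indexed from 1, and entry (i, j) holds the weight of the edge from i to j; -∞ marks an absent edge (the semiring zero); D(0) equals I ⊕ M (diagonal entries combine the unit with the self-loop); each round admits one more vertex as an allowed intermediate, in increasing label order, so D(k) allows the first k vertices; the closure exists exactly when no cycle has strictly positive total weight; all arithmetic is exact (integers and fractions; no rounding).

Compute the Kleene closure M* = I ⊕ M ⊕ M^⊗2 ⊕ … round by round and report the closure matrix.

D(0):
  [0, 2, -20, 3]
  [-19, 0, -20, -19]
  [-∞, -18, 0, 0]
  [-9, -11, -16, 0]
D(1):
  [0, 2, -20, 3]
  [-19, 0, -20, -16]
  [-∞, -18, 0, 0]
  [-9, -7, -16, 0]
D(2):
  [0, 2, -18, 3]
  [-19, 0, -20, -16]
  [-37, -18, 0, 0]
  [-9, -7, -16, 0]
D(3):
  [0, 2, -18, 3]
  [-19, 0, -20, -16]
  [-37, -18, 0, 0]
  [-9, -7, -16, 0]
D(4):
  [0, 2, -13, 3]
  [-19, 0, -20, -16]
  [-9, -7, 0, 0]
  [-9, -7, -16, 0]
Answer: M* = [[0, 2, -13, 3], [-19, 0, -20, -16], [-9, -7, 0, 0], [-9, -7, -16, 0]]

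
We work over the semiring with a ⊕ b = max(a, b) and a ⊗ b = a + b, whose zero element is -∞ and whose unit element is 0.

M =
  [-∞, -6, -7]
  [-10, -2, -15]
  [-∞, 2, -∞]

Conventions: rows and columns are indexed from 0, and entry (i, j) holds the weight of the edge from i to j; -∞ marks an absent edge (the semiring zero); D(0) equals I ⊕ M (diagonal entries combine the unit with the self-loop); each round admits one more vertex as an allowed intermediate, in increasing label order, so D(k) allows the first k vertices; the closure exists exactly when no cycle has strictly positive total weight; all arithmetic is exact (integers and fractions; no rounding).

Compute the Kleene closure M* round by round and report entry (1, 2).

D(0):
  [0, -6, -7]
  [-10, 0, -15]
  [-∞, 2, 0]
D(1):
  [0, -6, -7]
  [-10, 0, -15]
  [-∞, 2, 0]
D(2):
  [0, -6, -7]
  [-10, 0, -15]
  [-8, 2, 0]
D(3):
  [0, -5, -7]
  [-10, 0, -15]
  [-8, 2, 0]
Answer: M*[1][2] = -15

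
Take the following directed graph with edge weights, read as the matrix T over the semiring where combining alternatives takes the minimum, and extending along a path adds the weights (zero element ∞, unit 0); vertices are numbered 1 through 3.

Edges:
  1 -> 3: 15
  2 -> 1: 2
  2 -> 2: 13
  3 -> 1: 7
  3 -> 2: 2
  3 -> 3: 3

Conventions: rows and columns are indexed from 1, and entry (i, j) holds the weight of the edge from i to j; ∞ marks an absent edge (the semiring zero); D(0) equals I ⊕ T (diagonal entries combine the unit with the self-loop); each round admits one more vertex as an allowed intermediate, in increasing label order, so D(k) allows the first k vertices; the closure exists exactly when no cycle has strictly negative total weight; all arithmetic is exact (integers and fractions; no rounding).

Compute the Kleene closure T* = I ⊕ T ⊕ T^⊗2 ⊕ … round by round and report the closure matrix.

D(0):
  [0, ∞, 15]
  [2, 0, ∞]
  [7, 2, 0]
D(1):
  [0, ∞, 15]
  [2, 0, 17]
  [7, 2, 0]
D(2):
  [0, ∞, 15]
  [2, 0, 17]
  [4, 2, 0]
D(3):
  [0, 17, 15]
  [2, 0, 17]
  [4, 2, 0]
Answer: T* = [[0, 17, 15], [2, 0, 17], [4, 2, 0]]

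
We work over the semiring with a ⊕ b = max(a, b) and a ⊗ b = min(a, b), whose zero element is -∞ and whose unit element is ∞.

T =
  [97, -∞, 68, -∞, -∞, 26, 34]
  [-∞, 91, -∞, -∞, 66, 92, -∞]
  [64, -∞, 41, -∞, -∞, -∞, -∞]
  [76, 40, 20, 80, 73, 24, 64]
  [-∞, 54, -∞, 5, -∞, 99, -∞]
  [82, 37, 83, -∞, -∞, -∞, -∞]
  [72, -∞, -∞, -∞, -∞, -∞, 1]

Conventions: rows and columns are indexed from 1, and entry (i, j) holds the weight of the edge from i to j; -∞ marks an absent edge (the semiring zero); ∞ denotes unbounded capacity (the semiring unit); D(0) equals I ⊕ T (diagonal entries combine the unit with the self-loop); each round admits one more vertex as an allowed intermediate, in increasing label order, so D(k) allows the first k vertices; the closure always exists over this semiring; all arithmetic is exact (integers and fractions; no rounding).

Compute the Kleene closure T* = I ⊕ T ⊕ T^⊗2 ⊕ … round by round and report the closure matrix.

D(0):
  [∞, -∞, 68, -∞, -∞, 26, 34]
  [-∞, ∞, -∞, -∞, 66, 92, -∞]
  [64, -∞, ∞, -∞, -∞, -∞, -∞]
  [76, 40, 20, ∞, 73, 24, 64]
  [-∞, 54, -∞, 5, ∞, 99, -∞]
  [82, 37, 83, -∞, -∞, ∞, -∞]
  [72, -∞, -∞, -∞, -∞, -∞, ∞]
D(1):
  [∞, -∞, 68, -∞, -∞, 26, 34]
  [-∞, ∞, -∞, -∞, 66, 92, -∞]
  [64, -∞, ∞, -∞, -∞, 26, 34]
  [76, 40, 68, ∞, 73, 26, 64]
  [-∞, 54, -∞, 5, ∞, 99, -∞]
  [82, 37, 83, -∞, -∞, ∞, 34]
  [72, -∞, 68, -∞, -∞, 26, ∞]
D(2):
  [∞, -∞, 68, -∞, -∞, 26, 34]
  [-∞, ∞, -∞, -∞, 66, 92, -∞]
  [64, -∞, ∞, -∞, -∞, 26, 34]
  [76, 40, 68, ∞, 73, 40, 64]
  [-∞, 54, -∞, 5, ∞, 99, -∞]
  [82, 37, 83, -∞, 37, ∞, 34]
  [72, -∞, 68, -∞, -∞, 26, ∞]
D(3):
  [∞, -∞, 68, -∞, -∞, 26, 34]
  [-∞, ∞, -∞, -∞, 66, 92, -∞]
  [64, -∞, ∞, -∞, -∞, 26, 34]
  [76, 40, 68, ∞, 73, 40, 64]
  [-∞, 54, -∞, 5, ∞, 99, -∞]
  [82, 37, 83, -∞, 37, ∞, 34]
  [72, -∞, 68, -∞, -∞, 26, ∞]
D(4):
  [∞, -∞, 68, -∞, -∞, 26, 34]
  [-∞, ∞, -∞, -∞, 66, 92, -∞]
  [64, -∞, ∞, -∞, -∞, 26, 34]
  [76, 40, 68, ∞, 73, 40, 64]
  [5, 54, 5, 5, ∞, 99, 5]
  [82, 37, 83, -∞, 37, ∞, 34]
  [72, -∞, 68, -∞, -∞, 26, ∞]
D(5):
  [∞, -∞, 68, -∞, -∞, 26, 34]
  [5, ∞, 5, 5, 66, 92, 5]
  [64, -∞, ∞, -∞, -∞, 26, 34]
  [76, 54, 68, ∞, 73, 73, 64]
  [5, 54, 5, 5, ∞, 99, 5]
  [82, 37, 83, 5, 37, ∞, 34]
  [72, -∞, 68, -∞, -∞, 26, ∞]
D(6):
  [∞, 26, 68, 5, 26, 26, 34]
  [82, ∞, 83, 5, 66, 92, 34]
  [64, 26, ∞, 5, 26, 26, 34]
  [76, 54, 73, ∞, 73, 73, 64]
  [82, 54, 83, 5, ∞, 99, 34]
  [82, 37, 83, 5, 37, ∞, 34]
  [72, 26, 68, 5, 26, 26, ∞]
D(7):
  [∞, 26, 68, 5, 26, 26, 34]
  [82, ∞, 83, 5, 66, 92, 34]
  [64, 26, ∞, 5, 26, 26, 34]
  [76, 54, 73, ∞, 73, 73, 64]
  [82, 54, 83, 5, ∞, 99, 34]
  [82, 37, 83, 5, 37, ∞, 34]
  [72, 26, 68, 5, 26, 26, ∞]
Answer: T* = [[∞, 26, 68, 5, 26, 26, 34], [82, ∞, 83, 5, 66, 92, 34], [64, 26, ∞, 5, 26, 26, 34], [76, 54, 73, ∞, 73, 73, 64], [82, 54, 83, 5, ∞, 99, 34], [82, 37, 83, 5, 37, ∞, 34], [72, 26, 68, 5, 26, 26, ∞]]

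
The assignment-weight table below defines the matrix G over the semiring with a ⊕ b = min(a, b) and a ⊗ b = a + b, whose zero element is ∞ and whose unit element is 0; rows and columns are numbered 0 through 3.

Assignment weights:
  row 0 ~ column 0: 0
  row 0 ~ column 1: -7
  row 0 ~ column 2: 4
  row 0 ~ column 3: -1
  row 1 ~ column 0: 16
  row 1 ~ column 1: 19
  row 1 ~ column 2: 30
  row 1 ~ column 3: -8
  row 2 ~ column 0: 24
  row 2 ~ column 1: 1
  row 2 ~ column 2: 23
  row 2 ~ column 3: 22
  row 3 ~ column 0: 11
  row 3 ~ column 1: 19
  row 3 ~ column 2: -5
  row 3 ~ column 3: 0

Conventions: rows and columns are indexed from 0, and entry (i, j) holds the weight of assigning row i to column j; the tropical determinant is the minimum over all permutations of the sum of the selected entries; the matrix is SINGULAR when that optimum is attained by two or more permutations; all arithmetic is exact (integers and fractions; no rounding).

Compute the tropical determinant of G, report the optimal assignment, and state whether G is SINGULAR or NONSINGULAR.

σ = (0, 1, 2, 3): 0 + 19 + 23 + 0 = 42
σ = (0, 1, 3, 2): 0 + 19 + 22 + (-5) = 36
σ = (0, 2, 1, 3): 0 + 30 + 1 + 0 = 31
σ = (0, 2, 3, 1): 0 + 30 + 22 + 19 = 71
σ = (0, 3, 1, 2): 0 + (-8) + 1 + (-5) = -12
σ = (0, 3, 2, 1): 0 + (-8) + 23 + 19 = 34
σ = (1, 0, 2, 3): (-7) + 16 + 23 + 0 = 32
σ = (1, 0, 3, 2): (-7) + 16 + 22 + (-5) = 26
σ = (1, 2, 0, 3): (-7) + 30 + 24 + 0 = 47
σ = (1, 2, 3, 0): (-7) + 30 + 22 + 11 = 56
σ = (1, 3, 0, 2): (-7) + (-8) + 24 + (-5) = 4
σ = (1, 3, 2, 0): (-7) + (-8) + 23 + 11 = 19
σ = (2, 0, 1, 3): 4 + 16 + 1 + 0 = 21
σ = (2, 0, 3, 1): 4 + 16 + 22 + 19 = 61
σ = (2, 1, 0, 3): 4 + 19 + 24 + 0 = 47
σ = (2, 1, 3, 0): 4 + 19 + 22 + 11 = 56
σ = (2, 3, 0, 1): 4 + (-8) + 24 + 19 = 39
σ = (2, 3, 1, 0): 4 + (-8) + 1 + 11 = 8
σ = (3, 0, 1, 2): (-1) + 16 + 1 + (-5) = 11
σ = (3, 0, 2, 1): (-1) + 16 + 23 + 19 = 57
σ = (3, 1, 0, 2): (-1) + 19 + 24 + (-5) = 37
σ = (3, 1, 2, 0): (-1) + 19 + 23 + 11 = 52
σ = (3, 2, 0, 1): (-1) + 30 + 24 + 19 = 72
σ = (3, 2, 1, 0): (-1) + 30 + 1 + 11 = 41
Optimal value attained by: σ = (0, 3, 1, 2).
Answer: det⊕(G) = -12; verdict: NONSINGULAR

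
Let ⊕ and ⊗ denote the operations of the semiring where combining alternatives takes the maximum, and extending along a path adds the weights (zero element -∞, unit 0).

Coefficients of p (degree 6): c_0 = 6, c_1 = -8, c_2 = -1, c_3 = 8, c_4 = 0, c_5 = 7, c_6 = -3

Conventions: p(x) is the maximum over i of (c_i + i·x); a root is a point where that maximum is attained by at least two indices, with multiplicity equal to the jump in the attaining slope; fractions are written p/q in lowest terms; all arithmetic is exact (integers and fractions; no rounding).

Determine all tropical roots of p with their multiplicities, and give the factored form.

hull edge (i=0, c=6) to (i=3, c=8): slope 2/3, span 3
hull edge (i=3, c=8) to (i=5, c=7): slope -1/2, span 2
hull edge (i=5, c=7) to (i=6, c=-3): slope -10, span 1
Factored form: p(x) = -3 ⊗ (x ⊕ (-2/3)) ⊗ (x ⊕ (-2/3)) ⊗ (x ⊕ (-2/3)) ⊗ (x ⊕ 1/2) ⊗ (x ⊕ 1/2) ⊗ (x ⊕ 10)
Answer: roots = -2/3 (mult 3), 1/2 (mult 2), 10 (mult 1)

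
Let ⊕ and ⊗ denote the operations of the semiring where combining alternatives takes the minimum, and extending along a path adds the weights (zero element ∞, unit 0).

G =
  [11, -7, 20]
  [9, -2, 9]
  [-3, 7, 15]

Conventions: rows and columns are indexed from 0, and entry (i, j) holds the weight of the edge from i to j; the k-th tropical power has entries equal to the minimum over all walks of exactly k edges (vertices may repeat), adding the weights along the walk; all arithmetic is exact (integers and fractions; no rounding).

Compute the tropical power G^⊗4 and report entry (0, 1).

G^⊗2:
  [2, -9, 2]
  [6, -4, 7]
  [8, -10, 16]
G^⊗3:
  [-1, -11, 0]
  [4, -6, 5]
  [-1, -12, -1]
G^⊗4:
  [-3, -13, -2]
  [2, -8, 3]
  [-4, -14, -3]
Key observation: the optimum is the walk 0->1->1->1->1, with weight (-7) + (-2) + (-2) + (-2) = -13.
Optimal value attained by: walk 0->1->1->1->1.
Answer: (G^⊗4)[0][1] = -13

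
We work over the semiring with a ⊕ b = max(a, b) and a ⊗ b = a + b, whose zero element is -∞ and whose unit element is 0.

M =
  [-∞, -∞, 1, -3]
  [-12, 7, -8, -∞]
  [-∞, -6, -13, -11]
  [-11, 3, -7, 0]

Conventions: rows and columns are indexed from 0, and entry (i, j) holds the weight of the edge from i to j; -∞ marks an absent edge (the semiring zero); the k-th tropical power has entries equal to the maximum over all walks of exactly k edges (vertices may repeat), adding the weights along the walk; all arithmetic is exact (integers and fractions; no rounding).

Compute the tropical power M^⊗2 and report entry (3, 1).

M^⊗2:
  [-14, 0, -10, -3]
  [-5, 14, -1, -15]
  [-18, 1, -14, -11]
  [-9, 10, -5, 0]
Key observation: the optimum is the walk 3->1->1, with weight 3 + 7 = 10.
Optimal value attained by: walk 3->1->1.
Answer: (M^⊗2)[3][1] = 10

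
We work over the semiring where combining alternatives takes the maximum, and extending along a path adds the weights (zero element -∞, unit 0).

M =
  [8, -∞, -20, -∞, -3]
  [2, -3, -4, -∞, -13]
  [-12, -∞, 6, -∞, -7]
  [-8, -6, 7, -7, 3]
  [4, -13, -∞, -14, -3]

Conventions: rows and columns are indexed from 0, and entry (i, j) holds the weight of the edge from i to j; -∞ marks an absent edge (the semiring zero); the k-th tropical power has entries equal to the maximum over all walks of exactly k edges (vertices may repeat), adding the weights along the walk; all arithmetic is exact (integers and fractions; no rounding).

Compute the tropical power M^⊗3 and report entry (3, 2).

M^⊗2:
  [16, -16, -12, -17, 5]
  [10, -6, 2, -27, -1]
  [-3, -20, 12, -21, -1]
  [7, -9, 13, -11, 0]
  [12, -16, -7, -17, 1]
M^⊗3:
  [24, -8, -4, -9, 13]
  [18, -9, 8, -15, 7]
  [5, -14, 18, -15, 5]
  [15, -12, 19, -14, 6]
  [20, -12, -1, -13, 9]
Key observation: the optimum is the walk 3->2->2->2, with weight 7 + 6 + 6 = 19.
Optimal value attained by: walk 3->2->2->2.
Answer: (M^⊗3)[3][2] = 19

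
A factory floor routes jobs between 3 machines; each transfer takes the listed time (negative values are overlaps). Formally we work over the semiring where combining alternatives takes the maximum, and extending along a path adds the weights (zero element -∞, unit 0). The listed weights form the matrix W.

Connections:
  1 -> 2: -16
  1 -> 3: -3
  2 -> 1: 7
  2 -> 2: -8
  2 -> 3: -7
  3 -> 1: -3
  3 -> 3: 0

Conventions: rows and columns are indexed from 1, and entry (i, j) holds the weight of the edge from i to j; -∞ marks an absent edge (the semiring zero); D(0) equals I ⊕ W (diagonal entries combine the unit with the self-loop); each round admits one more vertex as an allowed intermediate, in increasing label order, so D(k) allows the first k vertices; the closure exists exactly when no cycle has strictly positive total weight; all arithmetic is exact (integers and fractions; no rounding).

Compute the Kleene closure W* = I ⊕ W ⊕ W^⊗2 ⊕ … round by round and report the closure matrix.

D(0):
  [0, -16, -3]
  [7, 0, -7]
  [-3, -∞, 0]
D(1):
  [0, -16, -3]
  [7, 0, 4]
  [-3, -19, 0]
D(2):
  [0, -16, -3]
  [7, 0, 4]
  [-3, -19, 0]
D(3):
  [0, -16, -3]
  [7, 0, 4]
  [-3, -19, 0]
Answer: W* = [[0, -16, -3], [7, 0, 4], [-3, -19, 0]]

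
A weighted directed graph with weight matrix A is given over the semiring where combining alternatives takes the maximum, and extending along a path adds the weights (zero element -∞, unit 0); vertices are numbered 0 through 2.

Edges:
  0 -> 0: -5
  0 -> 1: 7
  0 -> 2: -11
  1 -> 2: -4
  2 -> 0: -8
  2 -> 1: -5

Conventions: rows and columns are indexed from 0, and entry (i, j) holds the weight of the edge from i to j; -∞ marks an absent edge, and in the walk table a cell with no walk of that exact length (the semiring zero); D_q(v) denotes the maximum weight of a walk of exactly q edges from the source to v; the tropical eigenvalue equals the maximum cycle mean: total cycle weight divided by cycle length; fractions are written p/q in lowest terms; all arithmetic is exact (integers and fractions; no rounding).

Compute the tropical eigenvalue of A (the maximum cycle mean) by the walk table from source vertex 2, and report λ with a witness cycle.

q=0: [-∞, -∞, 0]
q=1: [-8, -5, -∞]
q=2: [-13, -1, -9]
q=3: [-17, -6, -5]
Optimal cycle mean attained by: cycle 0->1->2->0, total 7 + (-4) + (-8), length 3.
Answer: λ = -5/3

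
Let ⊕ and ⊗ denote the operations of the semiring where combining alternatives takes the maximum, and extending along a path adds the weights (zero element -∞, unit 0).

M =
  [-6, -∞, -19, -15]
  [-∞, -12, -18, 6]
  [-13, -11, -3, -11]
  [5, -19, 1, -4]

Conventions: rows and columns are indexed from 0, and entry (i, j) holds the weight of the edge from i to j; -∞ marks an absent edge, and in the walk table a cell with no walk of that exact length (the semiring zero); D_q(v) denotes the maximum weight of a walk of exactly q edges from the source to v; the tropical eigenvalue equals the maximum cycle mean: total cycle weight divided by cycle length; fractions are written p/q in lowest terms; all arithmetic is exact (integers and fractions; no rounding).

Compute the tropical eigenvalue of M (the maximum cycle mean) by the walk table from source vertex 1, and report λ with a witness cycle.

q=0: [-∞, 0, -∞, -∞]
q=1: [-∞, -12, -18, 6]
q=2: [11, -13, 7, 2]
q=3: [7, -4, 4, -2]
q=4: [3, -7, 1, 2]
Optimal cycle mean attained by: cycle 1->3->2->1, total 6 + 1 + (-11), length 3.
Answer: λ = -4/3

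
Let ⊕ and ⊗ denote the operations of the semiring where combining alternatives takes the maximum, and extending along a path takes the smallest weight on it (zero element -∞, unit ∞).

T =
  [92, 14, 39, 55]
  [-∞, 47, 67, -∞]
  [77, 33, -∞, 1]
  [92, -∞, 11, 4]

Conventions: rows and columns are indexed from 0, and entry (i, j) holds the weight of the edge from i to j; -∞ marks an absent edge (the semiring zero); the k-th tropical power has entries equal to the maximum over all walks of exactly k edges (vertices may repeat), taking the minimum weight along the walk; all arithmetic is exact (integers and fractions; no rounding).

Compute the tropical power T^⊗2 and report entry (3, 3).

T^⊗2:
  [92, 33, 39, 55]
  [67, 47, 47, 1]
  [77, 33, 39, 55]
  [92, 14, 39, 55]
Key observation: the optimum is the walk 3->0->3, with weight 92 min 55 = 55.
Optimal value attained by: walk 3->0->3.
Answer: (T^⊗2)[3][3] = 55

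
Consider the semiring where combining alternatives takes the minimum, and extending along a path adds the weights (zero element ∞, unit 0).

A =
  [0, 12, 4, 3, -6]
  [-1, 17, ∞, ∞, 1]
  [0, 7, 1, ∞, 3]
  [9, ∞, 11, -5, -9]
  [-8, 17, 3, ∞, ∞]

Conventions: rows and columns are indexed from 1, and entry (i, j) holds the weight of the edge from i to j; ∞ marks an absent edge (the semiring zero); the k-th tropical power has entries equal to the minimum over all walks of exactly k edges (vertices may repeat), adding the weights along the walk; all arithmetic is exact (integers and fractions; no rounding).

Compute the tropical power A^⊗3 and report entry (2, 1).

A^⊗2:
  [-14, 11, -3, -2, -6]
  [-7, 11, 3, 2, -7]
  [-5, 8, 2, 3, -6]
  [-17, 8, -6, -10, -14]
  [-8, 4, -4, -5, -14]
A^⊗3:
  [-14, -2, -10, -11, -20]
  [-15, 5, -4, -4, -13]
  [-14, 7, -3, -2, -11]
  [-22, -5, -13, -15, -23]
  [-22, 3, -11, -10, -14]
Key observation: the optimum is the walk 2->1->5->1, with weight (-1) + (-6) + (-8) = -15.
Optimal value attained by: walk 2->1->5->1.
Answer: (A^⊗3)[2][1] = -15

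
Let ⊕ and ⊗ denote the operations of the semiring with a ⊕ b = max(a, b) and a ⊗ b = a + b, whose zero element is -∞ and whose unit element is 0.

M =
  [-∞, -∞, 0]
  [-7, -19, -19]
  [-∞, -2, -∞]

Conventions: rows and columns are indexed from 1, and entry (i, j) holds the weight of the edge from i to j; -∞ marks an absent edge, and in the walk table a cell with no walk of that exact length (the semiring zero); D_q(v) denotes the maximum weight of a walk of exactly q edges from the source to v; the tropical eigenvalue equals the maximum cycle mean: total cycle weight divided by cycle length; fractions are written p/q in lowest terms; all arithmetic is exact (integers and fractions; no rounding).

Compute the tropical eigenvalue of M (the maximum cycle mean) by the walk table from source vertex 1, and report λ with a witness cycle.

q=0: [0, -∞, -∞]
q=1: [-∞, -∞, 0]
q=2: [-∞, -2, -∞]
q=3: [-9, -21, -21]
Optimal cycle mean attained by: cycle 1->3->2->1, total 0 + (-2) + (-7), length 3.
Answer: λ = -3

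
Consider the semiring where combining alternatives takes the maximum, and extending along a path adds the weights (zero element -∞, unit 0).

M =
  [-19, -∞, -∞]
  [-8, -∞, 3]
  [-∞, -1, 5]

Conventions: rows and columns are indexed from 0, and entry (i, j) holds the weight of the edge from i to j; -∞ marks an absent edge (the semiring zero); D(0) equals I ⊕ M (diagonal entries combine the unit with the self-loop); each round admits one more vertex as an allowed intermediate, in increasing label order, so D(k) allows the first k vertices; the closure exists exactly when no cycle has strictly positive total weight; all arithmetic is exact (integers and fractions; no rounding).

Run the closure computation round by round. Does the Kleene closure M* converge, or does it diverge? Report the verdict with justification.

Detection: at round 0, diagonal entry (2, 2) turns strictly positive.
Key observation: the cycle 2->2 has total weight 5, which is strictly positive.
Answer: DIVERGES — positive cycle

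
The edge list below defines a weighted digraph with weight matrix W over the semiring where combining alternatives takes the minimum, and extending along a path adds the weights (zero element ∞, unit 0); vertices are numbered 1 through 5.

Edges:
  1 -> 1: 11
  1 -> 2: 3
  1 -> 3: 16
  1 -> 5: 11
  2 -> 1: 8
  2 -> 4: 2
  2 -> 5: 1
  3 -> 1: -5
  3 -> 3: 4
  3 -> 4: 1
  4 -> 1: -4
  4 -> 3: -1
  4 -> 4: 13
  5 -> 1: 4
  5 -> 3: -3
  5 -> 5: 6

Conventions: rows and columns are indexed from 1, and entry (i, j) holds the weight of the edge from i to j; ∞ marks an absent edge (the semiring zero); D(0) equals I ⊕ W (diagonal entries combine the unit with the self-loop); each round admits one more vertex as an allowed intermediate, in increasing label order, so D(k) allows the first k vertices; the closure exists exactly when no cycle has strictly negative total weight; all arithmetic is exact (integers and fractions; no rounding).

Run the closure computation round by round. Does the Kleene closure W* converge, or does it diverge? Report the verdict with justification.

D(0):
  [0, 3, 16, ∞, 11]
  [8, 0, ∞, 2, 1]
  [-5, ∞, 0, 1, ∞]
  [-4, ∞, -1, 0, ∞]
  [4, ∞, -3, ∞, 0]
D(1):
  [0, 3, 16, ∞, 11]
  [8, 0, 24, 2, 1]
  [-5, -2, 0, 1, 6]
  [-4, -1, -1, 0, 7]
  [4, 7, -3, ∞, 0]
D(2):
  [0, 3, 16, 5, 4]
  [8, 0, 24, 2, 1]
  [-5, -2, 0, 0, -1]
  [-4, -1, -1, 0, 0]
  [4, 7, -3, 9, 0]
Detection: at round 3, diagonal entry (4, 4) turns strictly negative.
Key observation: the cycle 4->3->1->2->4 has total weight (-1) + (-5) + 3 + 2, which is strictly negative.
Answer: DIVERGES — negative cycle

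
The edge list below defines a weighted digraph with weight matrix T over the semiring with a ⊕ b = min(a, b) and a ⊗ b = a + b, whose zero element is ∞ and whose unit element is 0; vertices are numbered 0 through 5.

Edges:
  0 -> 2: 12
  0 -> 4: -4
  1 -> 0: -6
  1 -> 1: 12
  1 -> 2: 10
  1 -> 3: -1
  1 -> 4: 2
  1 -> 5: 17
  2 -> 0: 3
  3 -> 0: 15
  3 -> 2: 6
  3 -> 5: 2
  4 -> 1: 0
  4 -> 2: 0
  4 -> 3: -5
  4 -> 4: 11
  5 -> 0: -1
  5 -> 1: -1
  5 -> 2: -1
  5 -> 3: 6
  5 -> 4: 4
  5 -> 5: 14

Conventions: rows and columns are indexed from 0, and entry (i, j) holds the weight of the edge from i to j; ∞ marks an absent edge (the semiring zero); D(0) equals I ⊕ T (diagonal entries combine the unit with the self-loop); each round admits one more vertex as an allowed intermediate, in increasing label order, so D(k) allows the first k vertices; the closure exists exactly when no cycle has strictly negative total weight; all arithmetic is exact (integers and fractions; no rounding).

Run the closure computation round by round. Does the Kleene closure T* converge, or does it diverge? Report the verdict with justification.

D(0):
  [0, ∞, 12, ∞, -4, ∞]
  [-6, 0, 10, -1, 2, 17]
  [3, ∞, 0, ∞, ∞, ∞]
  [15, ∞, 6, 0, ∞, 2]
  [∞, 0, 0, -5, 0, ∞]
  [-1, -1, -1, 6, 4, 0]
D(1):
  [0, ∞, 12, ∞, -4, ∞]
  [-6, 0, 6, -1, -10, 17]
  [3, ∞, 0, ∞, -1, ∞]
  [15, ∞, 6, 0, 11, 2]
  [∞, 0, 0, -5, 0, ∞]
  [-1, -1, -1, 6, -5, 0]
Detection: at round 2, diagonal entry (4, 4) turns strictly negative.
Key observation: the cycle 4->1->0->4 has total weight 0 + (-6) + (-4), which is strictly negative.
Answer: DIVERGES — negative cycle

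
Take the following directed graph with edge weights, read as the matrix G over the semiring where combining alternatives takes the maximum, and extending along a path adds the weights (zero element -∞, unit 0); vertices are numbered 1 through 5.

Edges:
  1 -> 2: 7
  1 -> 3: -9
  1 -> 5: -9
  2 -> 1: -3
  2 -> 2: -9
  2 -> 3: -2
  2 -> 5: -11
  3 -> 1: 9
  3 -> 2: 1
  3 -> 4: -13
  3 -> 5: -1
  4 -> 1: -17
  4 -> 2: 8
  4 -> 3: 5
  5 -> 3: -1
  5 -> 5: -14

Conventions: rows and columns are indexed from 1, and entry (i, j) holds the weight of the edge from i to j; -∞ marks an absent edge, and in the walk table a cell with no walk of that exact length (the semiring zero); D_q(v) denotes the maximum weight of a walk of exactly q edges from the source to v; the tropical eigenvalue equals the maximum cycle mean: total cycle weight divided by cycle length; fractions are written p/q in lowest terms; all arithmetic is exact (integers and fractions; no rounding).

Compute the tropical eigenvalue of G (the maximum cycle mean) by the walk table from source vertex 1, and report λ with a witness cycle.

q=0: [0, -∞, -∞, -∞, -∞]
q=1: [-∞, 7, -9, -∞, -9]
q=2: [4, -2, 5, -22, -4]
q=3: [14, 11, -4, -8, 4]
q=4: [8, 21, 9, -17, 5]
q=5: [18, 15, 19, -4, 10]
Optimal cycle mean attained by: cycle 1->2->3->1, total 7 + (-2) + 9, length 3.
Answer: λ = 14/3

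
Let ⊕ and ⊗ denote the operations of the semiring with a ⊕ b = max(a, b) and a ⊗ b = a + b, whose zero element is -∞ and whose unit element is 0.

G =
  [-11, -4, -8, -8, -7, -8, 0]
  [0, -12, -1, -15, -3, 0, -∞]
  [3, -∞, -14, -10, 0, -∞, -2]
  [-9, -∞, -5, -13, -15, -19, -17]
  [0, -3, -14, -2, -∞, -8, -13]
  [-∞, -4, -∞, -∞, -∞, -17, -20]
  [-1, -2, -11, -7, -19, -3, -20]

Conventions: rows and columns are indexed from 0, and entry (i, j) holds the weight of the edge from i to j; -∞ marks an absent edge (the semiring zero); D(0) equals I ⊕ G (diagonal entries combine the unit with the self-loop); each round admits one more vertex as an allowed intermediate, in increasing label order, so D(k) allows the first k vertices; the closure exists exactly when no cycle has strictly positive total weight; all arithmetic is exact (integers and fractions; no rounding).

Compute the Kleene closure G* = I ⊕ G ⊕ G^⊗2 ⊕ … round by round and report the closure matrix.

D(0):
  [0, -4, -8, -8, -7, -8, 0]
  [0, 0, -1, -15, -3, 0, -∞]
  [3, -∞, 0, -10, 0, -∞, -2]
  [-9, -∞, -5, 0, -15, -19, -17]
  [0, -3, -14, -2, 0, -8, -13]
  [-∞, -4, -∞, -∞, -∞, 0, -20]
  [-1, -2, -11, -7, -19, -3, 0]
D(1):
  [0, -4, -8, -8, -7, -8, 0]
  [0, 0, -1, -8, -3, 0, 0]
  [3, -1, 0, -5, 0, -5, 3]
  [-9, -13, -5, 0, -15, -17, -9]
  [0, -3, -8, -2, 0, -8, 0]
  [-∞, -4, -∞, -∞, -∞, 0, -20]
  [-1, -2, -9, -7, -8, -3, 0]
D(2):
  [0, -4, -5, -8, -7, -4, 0]
  [0, 0, -1, -8, -3, 0, 0]
  [3, -1, 0, -5, 0, -1, 3]
  [-9, -13, -5, 0, -15, -13, -9]
  [0, -3, -4, -2, 0, -3, 0]
  [-4, -4, -5, -12, -7, 0, -4]
  [-1, -2, -3, -7, -5, -2, 0]
D(3):
  [0, -4, -5, -8, -5, -4, 0]
  [2, 0, -1, -6, -1, 0, 2]
  [3, -1, 0, -5, 0, -1, 3]
  [-2, -6, -5, 0, -5, -6, -2]
  [0, -3, -4, -2, 0, -3, 0]
  [-2, -4, -5, -10, -5, 0, -2]
  [0, -2, -3, -7, -3, -2, 0]
D(4):
  [0, -4, -5, -8, -5, -4, 0]
  [2, 0, -1, -6, -1, 0, 2]
  [3, -1, 0, -5, 0, -1, 3]
  [-2, -6, -5, 0, -5, -6, -2]
  [0, -3, -4, -2, 0, -3, 0]
  [-2, -4, -5, -10, -5, 0, -2]
  [0, -2, -3, -7, -3, -2, 0]
D(5):
  [0, -4, -5, -7, -5, -4, 0]
  [2, 0, -1, -3, -1, 0, 2]
  [3, -1, 0, -2, 0, -1, 3]
  [-2, -6, -5, 0, -5, -6, -2]
  [0, -3, -4, -2, 0, -3, 0]
  [-2, -4, -5, -7, -5, 0, -2]
  [0, -2, -3, -5, -3, -2, 0]
D(6):
  [0, -4, -5, -7, -5, -4, 0]
  [2, 0, -1, -3, -1, 0, 2]
  [3, -1, 0, -2, 0, -1, 3]
  [-2, -6, -5, 0, -5, -6, -2]
  [0, -3, -4, -2, 0, -3, 0]
  [-2, -4, -5, -7, -5, 0, -2]
  [0, -2, -3, -5, -3, -2, 0]
D(7):
  [0, -2, -3, -5, -3, -2, 0]
  [2, 0, -1, -3, -1, 0, 2]
  [3, 1, 0, -2, 0, 1, 3]
  [-2, -4, -5, 0, -5, -4, -2]
  [0, -2, -3, -2, 0, -2, 0]
  [-2, -4, -5, -7, -5, 0, -2]
  [0, -2, -3, -5, -3, -2, 0]
Answer: G* = [[0, -2, -3, -5, -3, -2, 0], [2, 0, -1, -3, -1, 0, 2], [3, 1, 0, -2, 0, 1, 3], [-2, -4, -5, 0, -5, -4, -2], [0, -2, -3, -2, 0, -2, 0], [-2, -4, -5, -7, -5, 0, -2], [0, -2, -3, -5, -3, -2, 0]]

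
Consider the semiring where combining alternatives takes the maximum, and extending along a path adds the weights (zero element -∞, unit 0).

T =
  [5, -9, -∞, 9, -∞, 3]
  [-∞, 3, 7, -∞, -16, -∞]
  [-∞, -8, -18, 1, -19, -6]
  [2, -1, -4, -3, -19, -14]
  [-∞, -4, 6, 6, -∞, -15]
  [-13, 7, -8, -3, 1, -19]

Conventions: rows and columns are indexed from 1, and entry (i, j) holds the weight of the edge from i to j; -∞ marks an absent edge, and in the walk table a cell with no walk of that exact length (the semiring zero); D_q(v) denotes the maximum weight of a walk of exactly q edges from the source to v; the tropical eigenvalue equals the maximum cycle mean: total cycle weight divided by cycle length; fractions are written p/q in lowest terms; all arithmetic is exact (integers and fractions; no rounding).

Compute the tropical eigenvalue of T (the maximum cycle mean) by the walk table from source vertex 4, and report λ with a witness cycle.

q=0: [-∞, -∞, -∞, 0, -∞, -∞]
q=1: [2, -1, -4, -3, -19, -14]
q=2: [7, 2, 6, 11, -13, 5]
q=3: [13, 12, 9, 16, 6, 10]
q=4: [18, 17, 19, 22, 11, 16]
q=5: [24, 23, 24, 27, 17, 21]
q=6: [29, 28, 30, 33, 22, 27]
Optimal cycle mean attained by: cycle 1->4->1, total 9 + 2, length 2.
Answer: λ = 11/2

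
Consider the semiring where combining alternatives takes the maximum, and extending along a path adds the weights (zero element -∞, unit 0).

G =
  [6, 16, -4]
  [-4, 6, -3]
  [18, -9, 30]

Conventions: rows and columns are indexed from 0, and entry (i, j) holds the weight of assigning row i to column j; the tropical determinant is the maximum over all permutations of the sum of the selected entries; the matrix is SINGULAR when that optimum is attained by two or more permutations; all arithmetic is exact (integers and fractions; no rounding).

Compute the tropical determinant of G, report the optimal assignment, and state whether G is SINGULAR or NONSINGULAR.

σ = (0, 1, 2): 6 + 6 + 30 = 42
σ = (0, 2, 1): 6 + (-3) + (-9) = -6
σ = (1, 0, 2): 16 + (-4) + 30 = 42
σ = (1, 2, 0): 16 + (-3) + 18 = 31
σ = (2, 0, 1): (-4) + (-4) + (-9) = -17
σ = (2, 1, 0): (-4) + 6 + 18 = 20
Optimal value attained by: σ = (0, 1, 2).
Answer: det⊕(G) = 42; verdict: SINGULAR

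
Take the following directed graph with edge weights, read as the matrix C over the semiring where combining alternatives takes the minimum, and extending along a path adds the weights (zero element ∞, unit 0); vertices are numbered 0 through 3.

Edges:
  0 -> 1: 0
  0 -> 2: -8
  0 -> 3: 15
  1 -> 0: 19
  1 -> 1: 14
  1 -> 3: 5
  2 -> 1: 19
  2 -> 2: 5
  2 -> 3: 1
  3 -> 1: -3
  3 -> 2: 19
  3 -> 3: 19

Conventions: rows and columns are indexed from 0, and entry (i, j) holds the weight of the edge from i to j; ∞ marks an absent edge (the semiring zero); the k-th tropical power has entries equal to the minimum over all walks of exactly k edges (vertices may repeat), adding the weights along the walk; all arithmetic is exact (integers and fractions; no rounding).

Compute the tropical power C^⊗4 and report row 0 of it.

C^⊗2:
  [19, 11, -3, -7]
  [33, 2, 11, 19]
  [38, -2, 10, 6]
  [16, 11, 24, 2]
C^⊗3:
  [30, -10, 2, -2]
  [21, 16, 16, 7]
  [17, 3, 15, 3]
  [30, -1, 8, 16]
C^⊗4:
  [9, -5, 7, -5]
  [35, 4, 13, 17]
  [22, 0, 9, 8]
  [18, 13, 13, 4]
Answer: row 0 of C^⊗4 = [9, -5, 7, -5]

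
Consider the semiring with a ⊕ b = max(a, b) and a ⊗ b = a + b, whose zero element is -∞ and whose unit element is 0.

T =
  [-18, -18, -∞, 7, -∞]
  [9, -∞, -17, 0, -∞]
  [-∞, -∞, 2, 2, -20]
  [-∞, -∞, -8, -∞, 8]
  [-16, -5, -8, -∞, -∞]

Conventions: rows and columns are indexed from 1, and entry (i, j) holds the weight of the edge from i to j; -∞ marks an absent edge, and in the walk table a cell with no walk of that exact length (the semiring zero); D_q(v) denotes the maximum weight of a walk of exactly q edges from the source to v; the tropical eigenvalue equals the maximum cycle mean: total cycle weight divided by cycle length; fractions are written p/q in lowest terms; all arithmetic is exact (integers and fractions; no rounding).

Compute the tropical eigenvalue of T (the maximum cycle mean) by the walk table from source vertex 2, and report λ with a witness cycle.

q=0: [-∞, 0, -∞, -∞, -∞]
q=1: [9, -∞, -17, 0, -∞]
q=2: [-9, -9, -8, 16, 8]
q=3: [0, 3, 8, -2, 24]
q=4: [12, 19, 16, 10, 6]
q=5: [28, 1, 18, 19, 18]
Optimal cycle mean attained by: cycle 1->4->5->2->1, total 7 + 8 + (-5) + 9, length 4.
Answer: λ = 19/4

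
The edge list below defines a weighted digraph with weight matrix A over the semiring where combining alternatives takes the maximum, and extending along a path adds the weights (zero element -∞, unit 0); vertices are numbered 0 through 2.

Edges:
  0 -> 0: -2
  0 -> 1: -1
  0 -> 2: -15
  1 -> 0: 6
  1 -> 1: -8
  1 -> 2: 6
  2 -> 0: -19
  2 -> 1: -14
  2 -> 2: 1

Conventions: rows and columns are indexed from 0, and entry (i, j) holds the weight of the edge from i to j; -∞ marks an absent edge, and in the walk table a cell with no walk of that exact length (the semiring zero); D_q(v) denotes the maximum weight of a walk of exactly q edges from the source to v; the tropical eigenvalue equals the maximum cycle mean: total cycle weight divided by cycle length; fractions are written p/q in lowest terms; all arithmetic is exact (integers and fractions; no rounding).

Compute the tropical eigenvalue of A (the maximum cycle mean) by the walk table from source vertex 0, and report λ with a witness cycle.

q=0: [0, -∞, -∞]
q=1: [-2, -1, -15]
q=2: [5, -3, 5]
q=3: [3, 4, 6]
Optimal cycle mean attained by: cycle 0->1->0, total (-1) + 6, length 2.
Answer: λ = 5/2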